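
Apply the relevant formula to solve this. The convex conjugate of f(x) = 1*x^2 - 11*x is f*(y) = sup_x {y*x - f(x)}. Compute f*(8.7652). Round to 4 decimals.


f*(y) = sup_x {y*x - a*x^2 - b*x} = sup_x {(y-b)*x - a*x^2}
FOC: (y - b) - 2a*x = 0 => x* = (y - b)/(2a)
x* = (8.7652 + 11)/(2*1) = 9.8826
f*(8.7652) = (y-b)^2/(4a) = (8.7652 + 11)^2/(4*1)
= 390.6631/4 = 97.6658


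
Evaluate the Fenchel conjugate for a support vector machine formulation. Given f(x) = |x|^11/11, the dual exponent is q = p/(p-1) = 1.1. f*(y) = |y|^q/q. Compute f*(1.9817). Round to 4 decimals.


The conjugate exponent q satisfies 1/p + 1/q = 1.
p = 11, so q = 11/(11 - 1) = 1.1
|y|^q = 1.9817^1.1 = 2.122
f*(1.9817) = 2.122 / 1.1 = 1.9291


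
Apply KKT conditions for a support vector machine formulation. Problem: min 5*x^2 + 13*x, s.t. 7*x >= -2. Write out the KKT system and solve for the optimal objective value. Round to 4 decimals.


Step 1: Try lambda = 0 (constraint inactive).
x_unc = -13/(2*5) = -1.3
Check: 7*-1.3 = -9.1 < -2 -- violated!
Step 2: Constraint must be active: 7*x = -2
x* = -2/7 = -0.2857 (rounded; the exact value -2/7 is used below)
lambda = (2*5*(-2/7) + 13)/7 = 1.449
Step 3: Compute optimal value.
f(x*) = 5*(-2/7)^2 + 13*(-2/7) = -3.3061


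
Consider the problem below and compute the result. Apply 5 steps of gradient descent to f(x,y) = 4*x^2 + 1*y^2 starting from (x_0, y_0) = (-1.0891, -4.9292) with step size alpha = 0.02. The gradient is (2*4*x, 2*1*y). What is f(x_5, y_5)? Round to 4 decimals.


Gradient descent on f(x,y) = 4*x^2 + 1*y^2.
Starting point: (-1.0891, -4.9292), alpha = 0.02
Step 1: grad_x = 2*4*-1.0891 = -8.7128, grad_y = 2*1*-4.9292 = -9.8584
  x_1 = -1.0891 - 0.02*-8.7128 = -0.9148
  y_1 = -4.9292 - 0.02*-9.8584 = -4.732
Step 2: grad_x = 2*4*-0.9148 = -7.3188, grad_y = 2*1*-4.732 = -9.4641
  x_2 = -0.9148 - 0.02*-7.3188 = -0.7685
  y_2 = -4.732 - 0.02*-9.4641 = -4.5428
Step 3: grad_x = 2*4*-0.7685 = -6.1478, grad_y = 2*1*-4.5428 = -9.0855
  x_3 = -0.7685 - 0.02*-6.1478 = -0.6455
  y_3 = -4.5428 - 0.02*-9.0855 = -4.361
Step 4: grad_x = 2*4*-0.6455 = -5.1641, grad_y = 2*1*-4.361 = -8.7221
  x_4 = -0.6455 - 0.02*-5.1641 = -0.5422
  y_4 = -4.361 - 0.02*-8.7221 = -4.1866
Step 5: grad_x = 2*4*-0.5422 = -4.3379, grad_y = 2*1*-4.1866 = -8.3732
  x_5 = -0.5422 - 0.02*-4.3379 = -0.4555
  y_5 = -4.1866 - 0.02*-8.3732 = -4.0191
f(-0.4555, -4.0191) = 4*(-0.4555)^2 + 1*(-4.0191)^2 = 16.9833


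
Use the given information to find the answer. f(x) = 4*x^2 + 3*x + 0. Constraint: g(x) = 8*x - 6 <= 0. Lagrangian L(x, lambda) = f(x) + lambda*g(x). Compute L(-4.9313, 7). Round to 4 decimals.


Step 1: Evaluate f(x).
f(-4.9313) = 4*(-4.9313)^2 + 3*(-4.9313) + 0 = 82.477
Step 2: Evaluate g(x).
g(-4.9313) = 8*-4.9313 - 6 = -45.4504
Step 3: Compute Lagrangian.
L = 82.477 + 7*-45.4504 = -235.6758


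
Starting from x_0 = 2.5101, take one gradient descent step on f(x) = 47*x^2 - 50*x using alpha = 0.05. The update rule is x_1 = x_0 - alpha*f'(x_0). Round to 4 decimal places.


We compute the gradient at x_0 and apply the update.
f'(x) = 94*x - 50
f'(2.5101) = 94*2.5101 - 50 = 185.9494
x_1 = 2.5101 - 0.05*185.9494 = -6.7874


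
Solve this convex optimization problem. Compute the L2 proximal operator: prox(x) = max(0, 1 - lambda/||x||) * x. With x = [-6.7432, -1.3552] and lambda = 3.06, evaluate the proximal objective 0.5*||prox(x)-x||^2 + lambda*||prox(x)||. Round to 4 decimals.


Step 1: Compute ||x||.
||x|| = 6.878
Step 2: Compute scaling factor.
scale = max(0, 1 - 3.06/6.878) = 0.5551
Step 3: prox(x) = [-3.7432, -0.7523]
||prox(x)|| = 3.818
Step 4: Proximal objective.
0.5*||prox-x||^2 = 4.6818
lambda*||prox|| = 11.6831
Total = 16.365


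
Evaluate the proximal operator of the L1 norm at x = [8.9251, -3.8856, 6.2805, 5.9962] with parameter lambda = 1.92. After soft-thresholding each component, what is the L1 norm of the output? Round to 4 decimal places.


Soft-thresholding with lambda = 1.92:
prox(8.9251) = sign(8.9251)*max(|8.9251| - 1.92, 0) = 7.0051
prox(-3.8856) = sign(-3.8856)*max(|-3.8856| - 1.92, 0) = -1.9656
prox(6.2805) = sign(6.2805)*max(|6.2805| - 1.92, 0) = 4.3605
prox(5.9962) = sign(5.9962)*max(|5.9962| - 1.92, 0) = 4.0762
prox(x) = [7.0051, -1.9656, 4.3605, 4.0762]
||prox(x)||_1 = 7.0051 + 1.9656 + 4.3605 + 4.0762 = 17.4074


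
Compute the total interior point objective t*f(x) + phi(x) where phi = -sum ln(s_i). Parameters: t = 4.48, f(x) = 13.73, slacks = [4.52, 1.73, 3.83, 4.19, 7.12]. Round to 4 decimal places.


Step 1: Compute log-barrier.
ln values: [1.5085, 0.5481, 1.3429, 1.4327, 1.9629]
phi = -(1.5085 + 0.5481 + 1.3429 + 1.4327 + 1.9629) = -6.7951
Step 2: Compute augmented objective.
t*f(x) = 4.48*13.73 = 61.5104
Total = 61.5104 - 6.7951 = 54.7153


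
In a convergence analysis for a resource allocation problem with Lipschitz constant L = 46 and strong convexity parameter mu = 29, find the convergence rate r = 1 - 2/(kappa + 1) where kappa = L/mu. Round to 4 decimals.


Step 1: Compute the condition number.
kappa = L/mu = 46/29 = 1.5862
Step 2: Compute the convergence rate.
r = 1 - 2/(kappa + 1) = 1 - 2*mu/(L + mu) = (L - mu)/(L + mu) = 17/75 = 0.2267


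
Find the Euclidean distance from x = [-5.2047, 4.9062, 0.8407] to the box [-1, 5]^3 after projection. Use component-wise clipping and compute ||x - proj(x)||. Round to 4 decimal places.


Project each component onto [-1, 5].
clip(-5.2047) = -1.0, clip(4.9062) = 4.9062, clip(0.8407) = 0.8407
Projection = [-1.0, 4.9062, 0.8407]
Squared diffs: [17.6795, 0.0, 0.0]
Distance = sqrt(17.6795) = 4.2047


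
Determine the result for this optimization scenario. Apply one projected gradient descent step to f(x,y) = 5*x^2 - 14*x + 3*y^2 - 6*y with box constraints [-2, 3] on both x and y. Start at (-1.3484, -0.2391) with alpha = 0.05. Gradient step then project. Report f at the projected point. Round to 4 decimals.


Step 1: Compute gradient at (-1.3484, -0.2391).
grad_x = 2*5*-1.3484 - 14 = -27.484
grad_y = 2*3*-0.2391 - 6 = -7.4346
Step 2: Gradient step.
x_raw = -1.3484 - 0.05*-27.484 = 0.0258
y_raw = -0.2391 - 0.05*-7.4346 = 0.1326
Step 3: Project onto [-2, 3].
x_proj = clip(0.0258) = 0.0258
y_proj = clip(0.1326) = 0.1326
Step 4: Evaluate f.
f(0.0258, 0.1326) = -1.1009


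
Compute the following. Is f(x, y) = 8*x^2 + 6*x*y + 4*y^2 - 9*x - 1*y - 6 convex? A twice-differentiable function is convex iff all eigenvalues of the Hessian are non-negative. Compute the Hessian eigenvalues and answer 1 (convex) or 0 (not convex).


The Hessian of f(x,y) = 8*x^2 + 6*x*y + 4*y^2 - 9*x - 1*y - 6 is:
H = [[16, 6], [6, 8]]
Trace = 16 + 8 = 24
Determinant = 16*8 - (6)^2 = 92
Discriminant = (24)^2 - 4*92 = 208.0
Eigenvalues: lambda_1 = 4.7889, lambda_2 = 19.2111
The function is convex.

1


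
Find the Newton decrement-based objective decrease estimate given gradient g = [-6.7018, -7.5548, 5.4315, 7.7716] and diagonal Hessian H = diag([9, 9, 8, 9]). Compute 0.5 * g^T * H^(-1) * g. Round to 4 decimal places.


Step 1: H is diagonal, so H^(-1) * g = [-0.7446, -0.8394, 0.6789, 0.8635].
Step 2: g^T H^(-1) g = sum_i g_i^2 / H_ii
  = (-6.7018)^2/9 + (-7.5548)^2/9 + (5.4315)^2/8 + (7.7716)^2/9
  = 4.9905 + 6.3417 + 3.6876 + 6.7109 = 21.7306
Step 3: Objective decrease = 0.5 * g^T H^(-1) g = 10.8653


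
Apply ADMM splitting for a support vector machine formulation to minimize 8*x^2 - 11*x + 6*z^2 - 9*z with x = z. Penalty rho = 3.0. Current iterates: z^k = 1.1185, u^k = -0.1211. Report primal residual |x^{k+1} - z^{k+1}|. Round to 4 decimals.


ADMM iteration with rho = 3.0, z^k = 1.1185, u^k = -0.1211
Step 1: x-update.
Minimize 8*x^2 - 11*x + (3.0/2)*(x - 1.1185 - 0.1211)^2
FOC: (2*8 + 3.0)*x = 11 + 3.0*(1.1185 + 0.1211)
x^{k+1} = 0.7747
Step 2: z-update.
Minimize 6*z^2 - 9*z + (3.0/2)*(0.7747 - z - 0.1211)^2
FOC: (2*6 + 3.0)*z = 9 + 3.0*(0.7747 - 0.1211)
z^{k+1} = 0.7307
Step 3: u-update.
u^{k+1} = -0.1211 + 0.7747 - 0.7307 = -0.0771
Step 4: Primal residual = |0.7747 - 0.7307| = 0.044


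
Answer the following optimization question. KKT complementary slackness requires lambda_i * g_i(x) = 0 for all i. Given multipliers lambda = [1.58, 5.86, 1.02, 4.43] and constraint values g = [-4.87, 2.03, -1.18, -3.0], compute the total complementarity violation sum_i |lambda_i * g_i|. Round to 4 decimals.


KKT complementary slackness check:
lambda_1 * g_1 = 1.58 * -4.87 = -7.6946
lambda_2 * g_2 = 5.86 * 2.03 = 11.8958
lambda_3 * g_3 = 1.02 * -1.18 = -1.2036
lambda_4 * g_4 = 4.43 * -3.0 = -13.29
Total violation = 7.6946 + 11.8958 + 1.2036 + 13.29 = 34.084


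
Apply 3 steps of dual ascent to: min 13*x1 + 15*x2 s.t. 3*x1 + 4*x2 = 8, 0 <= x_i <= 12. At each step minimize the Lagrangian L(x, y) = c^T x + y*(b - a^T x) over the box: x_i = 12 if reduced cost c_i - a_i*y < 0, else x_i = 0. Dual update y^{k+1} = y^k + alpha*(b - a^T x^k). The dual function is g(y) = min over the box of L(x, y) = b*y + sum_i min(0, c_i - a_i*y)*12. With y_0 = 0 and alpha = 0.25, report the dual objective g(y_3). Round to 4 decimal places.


Dual ascent for LP: min 13*x1 + 15*x2, 3*x1 + 4*x2 = 8, 0 <= x_i <= 12
Step 1: y^k = 0.0, reduced costs: (13.0, 15.0)
  x^k = (0.0, 0.0), subgradient = b - a^T x = 8.0
  y^{k+1} = 0.0 + 0.25*8.0 = 2.0
Step 2: y^k = 2.0, reduced costs: (7.0, 7.0)
  x^k = (0.0, 0.0), subgradient = b - a^T x = 8.0
  y^{k+1} = 2.0 + 0.25*8.0 = 4.0
Step 3: y^k = 4.0, reduced costs: (1.0, -1.0)
  x^k = (0.0, 12.0), subgradient = b - a^T x = -40.0
  y^{k+1} = 4.0 + 0.25*-40.0 = -6.0
Dual objective at y_3 = -6.0: reduced costs (31.0, 39.0), box minimizer x = (0.0, 0.0)
g(y_3) = b*y + (c1 - a1*y)*x1 + (c2 - a2*y)*x2 = 8*(-6.0) + 31.0*0.0 + 39.0*0.0 = -48.0 + 0.0 + 0.0 = -48.0


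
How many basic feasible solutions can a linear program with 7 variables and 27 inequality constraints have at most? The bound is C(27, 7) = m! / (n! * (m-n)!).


Each vertex corresponds to some choice of n active constraints out of m, so the number of vertices is at most C(m, n) = m! / (n!(m-n)!).
m = 27, n = 7
Numerator: 27 * 26 * 25 * 24 * 23 * 22 * 21
Denominator: 7! = 5040
C(27, 7) = 888030


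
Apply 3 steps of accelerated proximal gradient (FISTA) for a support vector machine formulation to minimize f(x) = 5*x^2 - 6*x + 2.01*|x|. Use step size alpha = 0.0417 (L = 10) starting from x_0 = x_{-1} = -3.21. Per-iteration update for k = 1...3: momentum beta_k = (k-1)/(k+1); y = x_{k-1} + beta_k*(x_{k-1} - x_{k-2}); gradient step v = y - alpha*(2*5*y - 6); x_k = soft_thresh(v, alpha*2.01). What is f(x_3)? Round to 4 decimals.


FISTA on f(x) = 5*x^2 - 6*x + 2.01*|x|
L = 10, alpha = 0.0417
Iteration 1: beta = 0.0, y = -3.21 + 0.0*(-3.21 + 3.21) = -3.21
  grad(y) = -38.1, v = y - alpha*grad = -1.6212
  prox(v) = soft_thresh(-1.6212, 0.0838) = -1.5374
Iteration 2: beta = 0.3333, y = -1.5374 + 0.3333*(-1.5374 + 3.21) = -0.9799
  grad(y) = -15.7988, v = y - alpha*grad = -0.3211
  prox(v) = soft_thresh(-0.3211, 0.0838) = -0.2373
Iteration 3: beta = 0.5, y = -0.2373 + 0.5*(-0.2373 + 1.5374) = 0.4128
  grad(y) = -1.8718, v = y - alpha*grad = 0.4909
  prox(v) = soft_thresh(0.4909, 0.0838) = 0.4071
f(x_3) = 5*0.4071^2 - 6*0.4071 + 2.01*|0.4071| = -0.7957


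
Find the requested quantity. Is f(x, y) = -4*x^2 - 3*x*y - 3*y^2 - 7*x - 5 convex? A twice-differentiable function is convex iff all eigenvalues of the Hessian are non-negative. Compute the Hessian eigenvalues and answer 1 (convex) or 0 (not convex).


The Hessian of f(x,y) = -4*x^2 - 3*x*y - 3*y^2 - 7*x - 5 is:
H = [[-8, -3], [-3, -6]]
Trace = -8 - 6 = -14
Determinant = -8*-6 - (-3)^2 = 39
Discriminant = (-14)^2 - 4*39 = 40.0
Eigenvalues: lambda_1 = -10.1623, lambda_2 = -3.8377
The function is not convex.

0


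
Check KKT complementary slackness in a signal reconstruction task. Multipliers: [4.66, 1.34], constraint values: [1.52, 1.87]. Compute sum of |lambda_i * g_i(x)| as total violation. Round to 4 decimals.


KKT complementary slackness check:
lambda_1 * g_1 = 4.66 * 1.52 = 7.0832
lambda_2 * g_2 = 1.34 * 1.87 = 2.5058
Total violation = 7.0832 + 2.5058 = 9.589


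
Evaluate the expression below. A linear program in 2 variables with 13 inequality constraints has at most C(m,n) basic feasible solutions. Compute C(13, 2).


Each vertex corresponds to some choice of n active constraints out of m, so the number of vertices is at most C(m, n) = m! / (n!(m-n)!).
m = 13, n = 2
Numerator: 13 * 12
Denominator: 2! = 2
C(13, 2) = 78


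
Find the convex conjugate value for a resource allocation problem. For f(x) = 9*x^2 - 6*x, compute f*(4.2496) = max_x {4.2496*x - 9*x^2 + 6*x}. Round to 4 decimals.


f*(y) = sup_x {y*x - a*x^2 - b*x} = sup_x {(y-b)*x - a*x^2}
FOC: (y - b) - 2a*x = 0 => x* = (y - b)/(2a)
x* = (4.2496 + 6)/(2*9) = 0.5694
f*(4.2496) = (y-b)^2/(4a) = (4.2496 + 6)^2/(4*9)
= 105.0543/36 = 2.9182


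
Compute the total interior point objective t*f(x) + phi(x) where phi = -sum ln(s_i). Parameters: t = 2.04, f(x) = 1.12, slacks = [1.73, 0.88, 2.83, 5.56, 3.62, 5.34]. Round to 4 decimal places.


Step 1: Compute log-barrier.
ln values: [0.5481, -0.1278, 1.0403, 1.7156, 1.2865, 1.6752]
phi = -(0.5481 - 0.1278 + 1.0403 + 1.7156 + 1.2865 + 1.6752) = -6.1379
Step 2: Compute augmented objective.
t*f(x) = 2.04*1.12 = 2.2848
Total = 2.2848 - 6.1379 = -3.8531


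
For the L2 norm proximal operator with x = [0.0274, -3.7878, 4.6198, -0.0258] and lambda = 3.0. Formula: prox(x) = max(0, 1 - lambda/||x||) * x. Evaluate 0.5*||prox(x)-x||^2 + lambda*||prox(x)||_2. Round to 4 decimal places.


Step 1: Compute ||x||.
||x|| = 5.9742
Step 2: Compute scaling factor.
scale = max(0, 1 - 3.0/5.9742) = 0.4978
Step 3: prox(x) = [0.0136, -1.8857, 2.2999, -0.0128]
||prox(x)|| = 2.9742
Step 4: Proximal objective.
0.5*||prox-x||^2 = 4.5
lambda*||prox|| = 8.9226
Total = 13.4227


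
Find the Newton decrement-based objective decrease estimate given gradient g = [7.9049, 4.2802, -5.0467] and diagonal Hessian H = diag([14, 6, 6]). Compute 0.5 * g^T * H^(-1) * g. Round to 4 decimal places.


Step 1: H is diagonal, so H^(-1) * g = [0.5646, 0.7134, -0.8411].
Step 2: g^T H^(-1) g = sum_i g_i^2 / H_ii
  = (7.9049)^2/14 + (4.2802)^2/6 + (-5.0467)^2/6
  = 4.4634 + 3.0534 + 4.2449 = 11.7616
Step 3: Objective decrease = 0.5 * g^T H^(-1) g = 5.8808


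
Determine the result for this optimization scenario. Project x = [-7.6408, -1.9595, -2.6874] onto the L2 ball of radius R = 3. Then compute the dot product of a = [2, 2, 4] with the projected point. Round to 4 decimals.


Step 1: Compute ||x|| (intermediates to 6 decimals).
||x|| = sqrt((-7.6408)^2 + (-1.9595)^2 + (-2.6874)^2) = 8.333282
Step 2: Project.
Since ||x|| > R, scale = R/||x|| = 3/8.333282 = 0.360002, proj(x) = scale * x
proj(x) = [-2.750703, -0.705424, -0.967469]
Step 3: Dot product.
a^T * proj(x) = 2*(-2.750703) + 2*(-0.705424) + 4*(-0.967469) = -10.7821


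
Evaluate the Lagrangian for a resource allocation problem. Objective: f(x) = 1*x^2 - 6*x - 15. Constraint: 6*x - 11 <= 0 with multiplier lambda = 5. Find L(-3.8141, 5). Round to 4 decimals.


Step 1: Evaluate f(x).
f(-3.8141) = 1*(-3.8141)^2 - 6*(-3.8141) - 15 = 22.432
Step 2: Evaluate g(x).
g(-3.8141) = 6*-3.8141 - 11 = -33.8846
Step 3: Compute Lagrangian.
L = 22.432 + 5*-33.8846 = -146.991


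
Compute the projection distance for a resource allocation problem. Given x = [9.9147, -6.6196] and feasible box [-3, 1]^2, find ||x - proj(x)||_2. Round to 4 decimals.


Project each component onto [-3, 1].
clip(9.9147) = 1.0, clip(-6.6196) = -3.0
Projection = [1.0, -3.0]
Squared diffs: [79.4719, 13.1015]
Distance = sqrt(92.5734) = 9.6215


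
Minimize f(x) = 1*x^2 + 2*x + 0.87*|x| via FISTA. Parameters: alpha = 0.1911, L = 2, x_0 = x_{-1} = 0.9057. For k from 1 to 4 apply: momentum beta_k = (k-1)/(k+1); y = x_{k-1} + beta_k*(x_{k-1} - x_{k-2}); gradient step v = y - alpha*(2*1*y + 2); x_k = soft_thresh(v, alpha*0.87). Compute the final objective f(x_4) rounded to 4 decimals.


FISTA on f(x) = 1*x^2 + 2*x + 0.87*|x|
L = 2, alpha = 0.1911
Iteration 1: beta = 0.0, y = 0.9057 + 0.0*(0.9057 - 0.9057) = 0.9057
  grad(y) = 3.8114, v = y - alpha*grad = 0.1773
  prox(v) = soft_thresh(0.1773, 0.1663) = 0.0111
Iteration 2: beta = 0.3333, y = 0.0111 + 0.3333*(0.0111 - 0.9057) = -0.2871
  grad(y) = 1.4258, v = y - alpha*grad = -0.5596
  prox(v) = soft_thresh(-0.5596, 0.1663) = -0.3933
Iteration 3: beta = 0.5, y = -0.3933 + 0.5*(-0.3933 - 0.0111) = -0.5955
  grad(y) = 0.8089, v = y - alpha*grad = -0.7501
  prox(v) = soft_thresh(-0.7501, 0.1663) = -0.5839
Iteration 4: beta = 0.6, y = -0.5839 + 0.6*(-0.5839 + 0.3933) = -0.6982
  grad(y) = 0.6036, v = y - alpha*grad = -0.8135
  prox(v) = soft_thresh(-0.8135, 0.1663) = -0.6473
f(x_4) = 1*(-0.6473)^2 + 2*(-0.6473) + 0.87*|-0.6473| = -0.3125


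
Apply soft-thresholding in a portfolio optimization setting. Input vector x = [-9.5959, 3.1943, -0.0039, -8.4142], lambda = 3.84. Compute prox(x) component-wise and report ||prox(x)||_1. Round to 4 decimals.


Soft-thresholding with lambda = 3.84:
prox(-9.5959) = sign(-9.5959)*max(|-9.5959| - 3.84, 0) = -5.7559
prox(3.1943) = sign(3.1943)*max(|3.1943| - 3.84, 0) = 0.0
prox(-0.0039) = sign(-0.0039)*max(|-0.0039| - 3.84, 0) = 0.0
prox(-8.4142) = sign(-8.4142)*max(|-8.4142| - 3.84, 0) = -4.5742
prox(x) = [-5.7559, 0.0, 0.0, -4.5742]
||prox(x)||_1 = 5.7559 + 0.0 + 0.0 + 4.5742 = 10.3301


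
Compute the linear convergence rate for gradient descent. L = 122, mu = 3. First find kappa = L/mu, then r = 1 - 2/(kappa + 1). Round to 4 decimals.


Step 1: Compute the condition number.
kappa = L/mu = 122/3 = 40.6667
Step 2: Compute the convergence rate.
r = 1 - 2/(kappa + 1) = 1 - 2*mu/(L + mu) = (L - mu)/(L + mu) = 119/125 = 0.952


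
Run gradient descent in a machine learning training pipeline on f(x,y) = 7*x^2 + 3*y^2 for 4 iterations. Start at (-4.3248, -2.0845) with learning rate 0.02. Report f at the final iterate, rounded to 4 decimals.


Gradient descent on f(x,y) = 7*x^2 + 3*y^2.
Starting point: (-4.3248, -2.0845), alpha = 0.02
Step 1: grad_x = 2*7*-4.3248 = -60.5472, grad_y = 2*3*-2.0845 = -12.507
  x_1 = -4.3248 - 0.02*-60.5472 = -3.1139
  y_1 = -2.0845 - 0.02*-12.507 = -1.8344
Step 2: grad_x = 2*7*-3.1139 = -43.594, grad_y = 2*3*-1.8344 = -11.0062
  x_2 = -3.1139 - 0.02*-43.594 = -2.242
  y_2 = -1.8344 - 0.02*-11.0062 = -1.6142
Step 3: grad_x = 2*7*-2.242 = -31.3877, grad_y = 2*3*-1.6142 = -9.6854
  x_3 = -2.242 - 0.02*-31.3877 = -1.6142
  y_3 = -1.6142 - 0.02*-9.6854 = -1.4205
Step 4: grad_x = 2*7*-1.6142 = -22.5991, grad_y = 2*3*-1.4205 = -8.5232
  x_4 = -1.6142 - 0.02*-22.5991 = -1.1622
  y_4 = -1.4205 - 0.02*-8.5232 = -1.2501
f(-1.1622, -1.2501) = 7*(-1.1622)^2 + 3*(-1.2501)^2 = 14.1436


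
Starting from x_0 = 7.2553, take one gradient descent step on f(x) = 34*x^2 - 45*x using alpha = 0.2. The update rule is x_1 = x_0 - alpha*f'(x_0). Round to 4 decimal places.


We compute the gradient at x_0 and apply the update.
f'(x) = 68*x - 45
f'(7.2553) = 68*7.2553 - 45 = 448.3604
x_1 = 7.2553 - 0.2*448.3604 = -82.4168


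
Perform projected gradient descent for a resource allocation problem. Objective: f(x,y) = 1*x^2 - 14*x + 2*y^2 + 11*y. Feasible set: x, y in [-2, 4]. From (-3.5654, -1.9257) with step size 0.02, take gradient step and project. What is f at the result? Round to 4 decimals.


Step 1: Compute gradient at (-3.5654, -1.9257).
grad_x = 2*1*-3.5654 - 14 = -21.1308
grad_y = 2*2*-1.9257 + 11 = 3.2972
Step 2: Gradient step.
x_raw = -3.5654 - 0.02*-21.1308 = -3.1428
y_raw = -1.9257 - 0.02*3.2972 = -1.9916
Step 3: Project onto [-2, 4].
x_proj = clip(-3.1428) = -2.0
y_proj = clip(-1.9916) = -1.9916
Step 4: Evaluate f.
f(-2.0, -1.9916) = 18.0252


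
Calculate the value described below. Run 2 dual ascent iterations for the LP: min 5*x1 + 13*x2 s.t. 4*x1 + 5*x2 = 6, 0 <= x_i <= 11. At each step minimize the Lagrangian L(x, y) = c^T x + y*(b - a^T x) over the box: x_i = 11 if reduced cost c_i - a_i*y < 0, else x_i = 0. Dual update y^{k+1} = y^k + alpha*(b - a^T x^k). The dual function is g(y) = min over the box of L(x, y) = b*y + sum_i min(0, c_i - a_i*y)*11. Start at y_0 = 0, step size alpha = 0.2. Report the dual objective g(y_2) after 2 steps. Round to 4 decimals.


Dual ascent for LP: min 5*x1 + 13*x2, 4*x1 + 5*x2 = 6, 0 <= x_i <= 11
Step 1: y^k = 0.0, reduced costs: (5.0, 13.0)
  x^k = (0.0, 0.0), subgradient = b - a^T x = 6.0
  y^{k+1} = 0.0 + 0.2*6.0 = 1.2
Step 2: y^k = 1.2, reduced costs: (0.2, 7.0)
  x^k = (0.0, 0.0), subgradient = b - a^T x = 6.0
  y^{k+1} = 1.2 + 0.2*6.0 = 2.4
Dual objective at y_2 = 2.4: reduced costs (-4.6, 1.0), box minimizer x = (11.0, 0.0)
g(y_2) = b*y + (c1 - a1*y)*x1 + (c2 - a2*y)*x2 = 6*2.4 + (-4.6)*11.0 + 1.0*0.0 = 14.4 - 50.6 + 0.0 = -36.2


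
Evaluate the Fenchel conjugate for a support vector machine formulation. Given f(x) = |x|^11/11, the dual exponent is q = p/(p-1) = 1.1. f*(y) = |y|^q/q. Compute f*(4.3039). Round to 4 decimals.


The conjugate exponent q satisfies 1/p + 1/q = 1.
p = 11, so q = 11/(11 - 1) = 1.1
|y|^q = 4.3039^1.1 = 4.9802
f*(4.3039) = 4.9802 / 1.1 = 4.5275


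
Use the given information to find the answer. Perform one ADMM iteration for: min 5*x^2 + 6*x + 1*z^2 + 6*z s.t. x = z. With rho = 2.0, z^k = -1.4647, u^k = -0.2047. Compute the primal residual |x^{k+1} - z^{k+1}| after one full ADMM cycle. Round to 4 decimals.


ADMM iteration with rho = 2.0, z^k = -1.4647, u^k = -0.2047
Step 1: x-update.
Minimize 5*x^2 + 6*x + (2.0/2)*(x + 1.4647 - 0.2047)^2
FOC: (2*5 + 2.0)*x = -6 + 2.0*(-1.4647 + 0.2047)
x^{k+1} = -0.71
Step 2: z-update.
Minimize 1*z^2 + 6*z + (2.0/2)*(-0.71 - z - 0.2047)^2
FOC: (2*1 + 2.0)*z = -6 + 2.0*(-0.71 - 0.2047)
z^{k+1} = -1.9574
Step 3: u-update.
u^{k+1} = -0.2047 - 0.71 + 1.9574 = 1.0427
Step 4: Primal residual = |-0.71 + 1.9574| = 1.2474


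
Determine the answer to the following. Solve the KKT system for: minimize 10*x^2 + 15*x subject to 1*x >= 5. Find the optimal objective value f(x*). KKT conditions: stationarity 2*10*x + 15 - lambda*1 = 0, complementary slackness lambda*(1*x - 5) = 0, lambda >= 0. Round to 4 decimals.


Step 1: Try lambda = 0 (constraint inactive).
x_unc = -15/(2*10) = -0.75
Check: 1*-0.75 = -0.75 < 5 -- violated!
Step 2: Constraint must be active: 1*x = 5
x* = 5/1 = 5.0
lambda = (2*10*5.0 + 15)/1 = 115.0
Step 3: Compute optimal value.
f(x*) = 10*5.0^2 + 15*5.0 = 325.0


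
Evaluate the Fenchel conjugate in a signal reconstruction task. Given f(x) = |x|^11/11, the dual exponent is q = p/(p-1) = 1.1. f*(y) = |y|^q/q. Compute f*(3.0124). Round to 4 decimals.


The conjugate exponent q satisfies 1/p + 1/q = 1.
p = 11, so q = 11/(11 - 1) = 1.1
|y|^q = 3.0124^1.1 = 3.3636
f*(3.0124) = 3.3636 / 1.1 = 3.0578


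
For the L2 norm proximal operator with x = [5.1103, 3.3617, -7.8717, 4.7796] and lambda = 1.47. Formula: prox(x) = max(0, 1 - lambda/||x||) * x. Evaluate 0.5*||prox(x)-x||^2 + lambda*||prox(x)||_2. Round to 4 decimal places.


Step 1: Compute ||x||.
||x|| = 11.0555
Step 2: Compute scaling factor.
scale = max(0, 1 - 1.47/11.0555) = 0.867
Step 3: prox(x) = [4.4308, 2.9147, -6.825, 4.1441]
||prox(x)|| = 9.5855
Step 4: Proximal objective.
0.5*||prox-x||^2 = 1.0805
lambda*||prox|| = 14.0907
Total = 15.1712


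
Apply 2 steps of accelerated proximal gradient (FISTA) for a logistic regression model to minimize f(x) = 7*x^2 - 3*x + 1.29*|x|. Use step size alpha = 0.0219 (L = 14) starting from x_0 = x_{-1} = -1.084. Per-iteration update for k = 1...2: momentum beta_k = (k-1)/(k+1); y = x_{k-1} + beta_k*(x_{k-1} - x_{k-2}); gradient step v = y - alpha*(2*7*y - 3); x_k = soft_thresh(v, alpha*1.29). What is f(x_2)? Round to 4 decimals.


FISTA on f(x) = 7*x^2 - 3*x + 1.29*|x|
L = 14, alpha = 0.0219
Iteration 1: beta = 0.0, y = -1.084 + 0.0*(-1.084 + 1.084) = -1.084
  grad(y) = -18.176, v = y - alpha*grad = -0.6859
  prox(v) = soft_thresh(-0.6859, 0.0283) = -0.6577
Iteration 2: beta = 0.3333, y = -0.6577 + 0.3333*(-0.6577 + 1.084) = -0.5156
  grad(y) = -10.2183, v = y - alpha*grad = -0.2918
  prox(v) = soft_thresh(-0.2918, 0.0283) = -0.2636
f(x_2) = 7*(-0.2636)^2 - 3*(-0.2636) + 1.29*|-0.2636| = 1.6169


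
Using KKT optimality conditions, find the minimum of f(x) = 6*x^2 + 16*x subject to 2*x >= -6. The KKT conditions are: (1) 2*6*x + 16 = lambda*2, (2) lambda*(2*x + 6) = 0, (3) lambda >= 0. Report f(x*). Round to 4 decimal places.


Step 1: Try lambda = 0 (constraint inactive).
Stationarity: 2*6*x + 16 = 0
x* = -16/(2*6) = -4/3 = -1.3333 (rounded; the exact value -4/3 is used below)
Check constraint: 2*-1.3333 = -2.6666 >= -6 -- satisfied.
Step 2: Compute optimal value.
f(x*) = 6*(-4/3)^2 + 16*(-4/3) = -10.6667


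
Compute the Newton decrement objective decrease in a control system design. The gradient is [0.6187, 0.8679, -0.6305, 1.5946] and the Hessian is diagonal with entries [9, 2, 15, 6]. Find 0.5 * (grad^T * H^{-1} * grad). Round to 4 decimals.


Step 1: H is diagonal, so H^(-1) * g = [0.0687, 0.434, -0.042, 0.2658].
Step 2: g^T H^(-1) g = sum_i g_i^2 / H_ii
  = (0.6187)^2/9 + (0.8679)^2/2 + (-0.6305)^2/15 + (1.5946)^2/6
  = 0.0425 + 0.3766 + 0.0265 + 0.4238 = 0.8695
Step 3: Objective decrease = 0.5 * g^T H^(-1) g = 0.4347


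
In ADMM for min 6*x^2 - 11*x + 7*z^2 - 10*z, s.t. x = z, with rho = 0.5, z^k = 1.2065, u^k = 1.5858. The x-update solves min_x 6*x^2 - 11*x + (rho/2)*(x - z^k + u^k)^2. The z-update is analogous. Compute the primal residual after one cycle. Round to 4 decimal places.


ADMM iteration with rho = 0.5, z^k = 1.2065, u^k = 1.5858
Step 1: x-update.
Minimize 6*x^2 - 11*x + (0.5/2)*(x - 1.2065 + 1.5858)^2
FOC: (2*6 + 0.5)*x = 11 + 0.5*(1.2065 - 1.5858)
x^{k+1} = 0.8648
Step 2: z-update.
Minimize 7*z^2 - 10*z + (0.5/2)*(0.8648 - z + 1.5858)^2
FOC: (2*7 + 0.5)*z = 10 + 0.5*(0.8648 + 1.5858)
z^{k+1} = 0.7742
Step 3: u-update.
u^{k+1} = 1.5858 + 0.8648 - 0.7742 = 1.6765
Step 4: Primal residual = |0.8648 - 0.7742| = 0.0907


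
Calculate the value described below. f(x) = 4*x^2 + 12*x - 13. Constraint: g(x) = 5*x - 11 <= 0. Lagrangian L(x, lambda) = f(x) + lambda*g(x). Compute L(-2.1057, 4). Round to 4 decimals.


Step 1: Evaluate f(x).
f(-2.1057) = 4*(-2.1057)^2 + 12*(-2.1057) - 13 = -20.5325
Step 2: Evaluate g(x).
g(-2.1057) = 5*-2.1057 - 11 = -21.5285
Step 3: Compute Lagrangian.
L = -20.5325 + 4*-21.5285 = -106.6465


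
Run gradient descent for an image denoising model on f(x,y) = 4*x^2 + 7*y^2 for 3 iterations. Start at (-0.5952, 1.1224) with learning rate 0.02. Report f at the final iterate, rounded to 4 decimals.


Gradient descent on f(x,y) = 4*x^2 + 7*y^2.
Starting point: (-0.5952, 1.1224), alpha = 0.02
Step 1: grad_x = 2*4*-0.5952 = -4.7616, grad_y = 2*7*1.1224 = 15.7136
  x_1 = -0.5952 - 0.02*-4.7616 = -0.5
  y_1 = 1.1224 - 0.02*15.7136 = 0.8081
Step 2: grad_x = 2*4*-0.5 = -3.9997, grad_y = 2*7*0.8081 = 11.3138
  x_2 = -0.5 - 0.02*-3.9997 = -0.42
  y_2 = 0.8081 - 0.02*11.3138 = 0.5819
Step 3: grad_x = 2*4*-0.42 = -3.3598, grad_y = 2*7*0.5819 = 8.1459
  x_3 = -0.42 - 0.02*-3.3598 = -0.3528
  y_3 = 0.5819 - 0.02*8.1459 = 0.4189
f(-0.3528, 0.4189) = 4*(-0.3528)^2 + 7*0.4189^2 = 1.7263


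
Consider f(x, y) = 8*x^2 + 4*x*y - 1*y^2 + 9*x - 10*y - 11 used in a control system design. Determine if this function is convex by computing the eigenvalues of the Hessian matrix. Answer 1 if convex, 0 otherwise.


The Hessian of f(x,y) = 8*x^2 + 4*x*y - 1*y^2 + 9*x - 10*y - 11 is:
H = [[16, 4], [4, -2]]
Trace = 16 - 2 = 14
Determinant = 16*-2 - (4)^2 = -48
Discriminant = (14)^2 - 4*-48 = 388.0
Eigenvalues: lambda_1 = -2.8489, lambda_2 = 16.8489
The function is not convex.

0


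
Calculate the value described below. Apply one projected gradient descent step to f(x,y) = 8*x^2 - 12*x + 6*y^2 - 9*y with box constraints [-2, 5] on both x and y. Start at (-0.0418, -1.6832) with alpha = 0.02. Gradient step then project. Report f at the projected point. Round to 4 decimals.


Step 1: Compute gradient at (-0.0418, -1.6832).
grad_x = 2*8*-0.0418 - 12 = -12.6688
grad_y = 2*6*-1.6832 - 9 = -29.1984
Step 2: Gradient step.
x_raw = -0.0418 - 0.02*-12.6688 = 0.2116
y_raw = -1.6832 - 0.02*-29.1984 = -1.0992
Step 3: Project onto [-2, 5].
x_proj = clip(0.2116) = 0.2116
y_proj = clip(-1.0992) = -1.0992
Step 4: Evaluate f.
f(0.2116, -1.0992) = 14.9622


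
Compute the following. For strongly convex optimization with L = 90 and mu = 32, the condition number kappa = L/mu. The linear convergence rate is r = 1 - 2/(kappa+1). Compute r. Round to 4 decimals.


Step 1: Compute the condition number.
kappa = L/mu = 90/32 = 2.8125
Step 2: Compute the convergence rate.
r = 1 - 2/(kappa + 1) = 1 - 2*mu/(L + mu) = (L - mu)/(L + mu) = 58/122 = 0.4754


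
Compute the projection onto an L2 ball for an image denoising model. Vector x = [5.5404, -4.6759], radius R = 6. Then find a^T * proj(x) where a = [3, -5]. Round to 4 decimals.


Step 1: Compute ||x|| (intermediates to 6 decimals).
||x|| = sqrt(5.5404^2 + (-4.6759)^2) = 7.249833
Step 2: Project.
Since ||x|| > R, scale = R/||x|| = 6/7.249833 = 0.827605, proj(x) = scale * x
proj(x) = [4.585263, -3.869798]
Step 3: Dot product.
a^T * proj(x) = 3*4.585263 - 5*(-3.869798) = 33.1048


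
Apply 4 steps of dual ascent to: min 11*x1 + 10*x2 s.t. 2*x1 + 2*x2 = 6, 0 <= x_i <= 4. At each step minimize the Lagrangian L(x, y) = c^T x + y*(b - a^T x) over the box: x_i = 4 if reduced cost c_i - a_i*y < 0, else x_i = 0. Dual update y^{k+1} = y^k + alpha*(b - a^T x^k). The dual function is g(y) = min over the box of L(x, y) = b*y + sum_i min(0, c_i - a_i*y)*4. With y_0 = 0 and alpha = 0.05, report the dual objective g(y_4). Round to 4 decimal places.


Dual ascent for LP: min 11*x1 + 10*x2, 2*x1 + 2*x2 = 6, 0 <= x_i <= 4
Step 1: y^k = 0.0, reduced costs: (11.0, 10.0)
  x^k = (0.0, 0.0), subgradient = b - a^T x = 6.0
  y^{k+1} = 0.0 + 0.05*6.0 = 0.3
Step 2: y^k = 0.3, reduced costs: (10.4, 9.4)
  x^k = (0.0, 0.0), subgradient = b - a^T x = 6.0
  y^{k+1} = 0.3 + 0.05*6.0 = 0.6
Step 3: y^k = 0.6, reduced costs: (9.8, 8.8)
  x^k = (0.0, 0.0), subgradient = b - a^T x = 6.0
  y^{k+1} = 0.6 + 0.05*6.0 = 0.9
Step 4: y^k = 0.9, reduced costs: (9.2, 8.2)
  x^k = (0.0, 0.0), subgradient = b - a^T x = 6.0
  y^{k+1} = 0.9 + 0.05*6.0 = 1.2
Dual objective at y_4 = 1.2: reduced costs (8.6, 7.6), box minimizer x = (0.0, 0.0)
g(y_4) = b*y + (c1 - a1*y)*x1 + (c2 - a2*y)*x2 = 6*1.2 + 8.6*0.0 + 7.6*0.0 = 7.2 + 0.0 + 0.0 = 7.2


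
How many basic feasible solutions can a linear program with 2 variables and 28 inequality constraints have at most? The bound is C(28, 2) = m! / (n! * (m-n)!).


Each vertex corresponds to some choice of n active constraints out of m, so the number of vertices is at most C(m, n) = m! / (n!(m-n)!).
m = 28, n = 2
Numerator: 28 * 27
Denominator: 2! = 2
C(28, 2) = 378


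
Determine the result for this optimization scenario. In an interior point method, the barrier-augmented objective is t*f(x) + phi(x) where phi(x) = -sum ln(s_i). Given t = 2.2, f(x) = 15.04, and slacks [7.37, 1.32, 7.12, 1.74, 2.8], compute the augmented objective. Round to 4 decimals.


Step 1: Compute log-barrier.
ln values: [1.9974, 0.2776, 1.9629, 0.5539, 1.0296]
phi = -(1.9974 + 0.2776 + 1.9629 + 0.5539 + 1.0296) = -5.8215
Step 2: Compute augmented objective.
t*f(x) = 2.2*15.04 = 33.088
Total = 33.088 - 5.8215 = 27.2665


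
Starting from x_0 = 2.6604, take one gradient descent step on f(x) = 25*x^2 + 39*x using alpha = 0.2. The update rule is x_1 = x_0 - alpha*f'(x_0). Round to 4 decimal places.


We compute the gradient at x_0 and apply the update.
f'(x) = 50*x + 39
f'(2.6604) = 50*2.6604 + 39 = 172.02
x_1 = 2.6604 - 0.2*172.02 = -31.7436


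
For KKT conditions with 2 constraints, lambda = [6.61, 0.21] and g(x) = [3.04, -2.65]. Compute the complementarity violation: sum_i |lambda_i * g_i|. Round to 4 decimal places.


KKT complementary slackness check:
lambda_1 * g_1 = 6.61 * 3.04 = 20.0944
lambda_2 * g_2 = 0.21 * -2.65 = -0.5565
Total violation = 20.0944 + 0.5565 = 20.6509


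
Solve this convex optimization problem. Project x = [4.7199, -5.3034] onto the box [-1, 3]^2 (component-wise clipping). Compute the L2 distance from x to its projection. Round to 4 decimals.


Project each component onto [-1, 3].
clip(4.7199) = 3.0, clip(-5.3034) = -1.0
Projection = [3.0, -1.0]
Squared diffs: [2.9581, 18.5193]
Distance = sqrt(21.4774) = 4.6344


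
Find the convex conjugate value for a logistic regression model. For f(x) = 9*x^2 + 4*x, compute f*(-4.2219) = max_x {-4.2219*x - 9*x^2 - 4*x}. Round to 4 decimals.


f*(y) = sup_x {y*x - a*x^2 - b*x} = sup_x {(y-b)*x - a*x^2}
FOC: (y - b) - 2a*x = 0 => x* = (y - b)/(2a)
x* = (-4.2219 - 4)/(2*9) = -0.4568
f*(-4.2219) = (y-b)^2/(4a) = (-4.2219 - 4)^2/(4*9)
= 67.5996/36 = 1.8778


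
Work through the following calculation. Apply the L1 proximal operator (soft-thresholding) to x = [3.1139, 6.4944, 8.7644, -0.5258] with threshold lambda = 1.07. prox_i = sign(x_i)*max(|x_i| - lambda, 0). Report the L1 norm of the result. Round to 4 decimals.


Soft-thresholding with lambda = 1.07:
prox(3.1139) = sign(3.1139)*max(|3.1139| - 1.07, 0) = 2.0439
prox(6.4944) = sign(6.4944)*max(|6.4944| - 1.07, 0) = 5.4244
prox(8.7644) = sign(8.7644)*max(|8.7644| - 1.07, 0) = 7.6944
prox(-0.5258) = sign(-0.5258)*max(|-0.5258| - 1.07, 0) = 0.0
prox(x) = [2.0439, 5.4244, 7.6944, 0.0]
||prox(x)||_1 = 2.0439 + 5.4244 + 7.6944 + 0.0 = 15.1627


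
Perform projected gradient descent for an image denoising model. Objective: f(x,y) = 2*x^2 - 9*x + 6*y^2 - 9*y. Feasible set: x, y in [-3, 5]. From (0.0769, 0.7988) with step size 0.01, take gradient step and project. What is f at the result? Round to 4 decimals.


Step 1: Compute gradient at (0.0769, 0.7988).
grad_x = 2*2*0.0769 - 9 = -8.6924
grad_y = 2*6*0.7988 - 9 = 0.5856
Step 2: Gradient step.
x_raw = 0.0769 - 0.01*-8.6924 = 0.1638
y_raw = 0.7988 - 0.01*0.5856 = 0.7929
Step 3: Project onto [-3, 5].
x_proj = clip(0.1638) = 0.1638
y_proj = clip(0.7929) = 0.7929
Step 4: Evaluate f.
f(0.1638, 0.7929) = -4.7847


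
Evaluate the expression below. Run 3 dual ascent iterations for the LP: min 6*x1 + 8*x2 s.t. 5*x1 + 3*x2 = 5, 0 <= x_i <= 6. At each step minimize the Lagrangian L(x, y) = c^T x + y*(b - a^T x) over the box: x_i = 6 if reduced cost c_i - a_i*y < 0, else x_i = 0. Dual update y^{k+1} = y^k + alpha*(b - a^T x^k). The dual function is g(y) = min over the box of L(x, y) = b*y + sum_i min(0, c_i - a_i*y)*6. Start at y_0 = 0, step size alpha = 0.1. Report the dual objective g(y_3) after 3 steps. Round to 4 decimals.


Dual ascent for LP: min 6*x1 + 8*x2, 5*x1 + 3*x2 = 5, 0 <= x_i <= 6
Step 1: y^k = 0.0, reduced costs: (6.0, 8.0)
  x^k = (0.0, 0.0), subgradient = b - a^T x = 5.0
  y^{k+1} = 0.0 + 0.1*5.0 = 0.5
Step 2: y^k = 0.5, reduced costs: (3.5, 6.5)
  x^k = (0.0, 0.0), subgradient = b - a^T x = 5.0
  y^{k+1} = 0.5 + 0.1*5.0 = 1.0
Step 3: y^k = 1.0, reduced costs: (1.0, 5.0)
  x^k = (0.0, 0.0), subgradient = b - a^T x = 5.0
  y^{k+1} = 1.0 + 0.1*5.0 = 1.5
Dual objective at y_3 = 1.5: reduced costs (-1.5, 3.5), box minimizer x = (6.0, 0.0)
g(y_3) = b*y + (c1 - a1*y)*x1 + (c2 - a2*y)*x2 = 5*1.5 + (-1.5)*6.0 + 3.5*0.0 = 7.5 - 9.0 + 0.0 = -1.5


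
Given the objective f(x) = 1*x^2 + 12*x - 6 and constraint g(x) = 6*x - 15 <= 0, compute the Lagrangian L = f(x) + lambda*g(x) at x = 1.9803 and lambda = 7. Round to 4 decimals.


Step 1: Evaluate f(x).
f(1.9803) = 1*1.9803^2 + 12*1.9803 - 6 = 21.6852
Step 2: Evaluate g(x).
g(1.9803) = 6*1.9803 - 15 = -3.1182
Step 3: Compute Lagrangian.
L = 21.6852 + 7*-3.1182 = -0.1422


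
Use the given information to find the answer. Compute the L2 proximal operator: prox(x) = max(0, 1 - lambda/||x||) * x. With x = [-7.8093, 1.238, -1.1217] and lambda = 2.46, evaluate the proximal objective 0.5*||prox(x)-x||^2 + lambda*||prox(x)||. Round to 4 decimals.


Step 1: Compute ||x||.
||x|| = 7.986
Step 2: Compute scaling factor.
scale = max(0, 1 - 2.46/7.986) = 0.692
Step 3: prox(x) = [-5.4037, 0.8566, -0.7762]
||prox(x)|| = 5.526
Step 4: Proximal objective.
0.5*||prox-x||^2 = 3.0258
lambda*||prox|| = 13.594
Total = 16.6197


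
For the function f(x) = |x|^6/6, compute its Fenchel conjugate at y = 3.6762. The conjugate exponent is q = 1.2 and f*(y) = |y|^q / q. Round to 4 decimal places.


The conjugate exponent q satisfies 1/p + 1/q = 1.
p = 6, so q = 6/(6 - 1) = 1.2
|y|^q = 3.6762^1.2 = 4.7696
f*(3.6762) = 4.7696 / 1.2 = 3.9746


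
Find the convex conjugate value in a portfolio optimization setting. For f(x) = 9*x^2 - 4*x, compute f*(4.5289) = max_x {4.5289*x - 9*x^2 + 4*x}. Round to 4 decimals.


f*(y) = sup_x {y*x - a*x^2 - b*x} = sup_x {(y-b)*x - a*x^2}
FOC: (y - b) - 2a*x = 0 => x* = (y - b)/(2a)
x* = (4.5289 + 4)/(2*9) = 0.4738
f*(4.5289) = (y-b)^2/(4a) = (4.5289 + 4)^2/(4*9)
= 72.7421/36 = 2.0206


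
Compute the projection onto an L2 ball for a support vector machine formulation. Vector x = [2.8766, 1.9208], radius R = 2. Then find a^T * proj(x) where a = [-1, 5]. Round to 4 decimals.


Step 1: Compute ||x|| (intermediates to 6 decimals).
||x|| = sqrt(2.8766^2 + 1.9208^2) = 3.458945
Step 2: Project.
Since ||x|| > R, scale = R/||x|| = 2/3.458945 = 0.578211, proj(x) = scale * x
proj(x) = [1.663282, 1.110628]
Step 3: Dot product.
a^T * proj(x) = -1*1.663282 + 5*1.110628 = 3.8899


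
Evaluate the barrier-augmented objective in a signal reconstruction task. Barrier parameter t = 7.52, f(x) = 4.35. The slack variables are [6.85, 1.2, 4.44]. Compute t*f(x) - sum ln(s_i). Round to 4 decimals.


Step 1: Compute log-barrier.
ln values: [1.9242, 0.1823, 1.4907]
phi = -(1.9242 + 0.1823 + 1.4907) = -3.5972
Step 2: Compute augmented objective.
t*f(x) = 7.52*4.35 = 32.712
Total = 32.712 - 3.5972 = 29.1148


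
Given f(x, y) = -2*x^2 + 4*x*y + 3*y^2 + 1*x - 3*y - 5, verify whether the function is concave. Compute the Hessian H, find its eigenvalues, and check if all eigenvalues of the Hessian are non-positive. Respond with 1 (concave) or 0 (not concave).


The Hessian of f(x,y) = -2*x^2 + 4*x*y + 3*y^2 + 1*x - 3*y - 5 is:
H = [[-4, 4], [4, 6]]
Trace = -4 + 6 = 2
Determinant = -4*6 - (4)^2 = -40
Discriminant = (2)^2 - 4*-40 = 164.0
Eigenvalues: lambda_1 = -5.4031, lambda_2 = 7.4031
The function is not concave.

0


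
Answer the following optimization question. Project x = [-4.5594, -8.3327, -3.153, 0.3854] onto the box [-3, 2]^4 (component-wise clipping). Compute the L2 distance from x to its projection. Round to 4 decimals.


Project each component onto [-3, 2].
clip(-4.5594) = -3.0, clip(-8.3327) = -3.0, clip(-3.153) = -3.0, clip(0.3854) = 0.3854
Projection = [-3.0, -3.0, -3.0, 0.3854]
Squared diffs: [2.4317, 28.4377, 0.0234, 0.0]
Distance = sqrt(30.8928) = 5.5581


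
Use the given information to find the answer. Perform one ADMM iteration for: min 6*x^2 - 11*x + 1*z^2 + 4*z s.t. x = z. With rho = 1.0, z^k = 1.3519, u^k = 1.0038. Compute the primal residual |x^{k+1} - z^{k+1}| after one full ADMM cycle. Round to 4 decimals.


ADMM iteration with rho = 1.0, z^k = 1.3519, u^k = 1.0038
Step 1: x-update.
Minimize 6*x^2 - 11*x + (1.0/2)*(x - 1.3519 + 1.0038)^2
FOC: (2*6 + 1.0)*x = 11 + 1.0*(1.3519 - 1.0038)
x^{k+1} = 0.8729
Step 2: z-update.
Minimize 1*z^2 + 4*z + (1.0/2)*(0.8729 - z + 1.0038)^2
FOC: (2*1 + 1.0)*z = -4 + 1.0*(0.8729 + 1.0038)
z^{k+1} = -0.7078
Step 3: u-update.
u^{k+1} = 1.0038 + 0.8729 + 0.7078 = 2.5845
Step 4: Primal residual = |0.8729 + 0.7078| = 1.5807


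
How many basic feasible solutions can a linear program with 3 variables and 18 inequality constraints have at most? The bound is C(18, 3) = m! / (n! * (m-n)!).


Each vertex corresponds to some choice of n active constraints out of m, so the number of vertices is at most C(m, n) = m! / (n!(m-n)!).
m = 18, n = 3
Numerator: 18 * 17 * 16
Denominator: 3! = 6
C(18, 3) = 816


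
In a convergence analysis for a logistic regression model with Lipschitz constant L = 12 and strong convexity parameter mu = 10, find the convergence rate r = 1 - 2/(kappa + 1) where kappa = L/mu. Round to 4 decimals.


Step 1: Compute the condition number.
kappa = L/mu = 12/10 = 1.2
Step 2: Compute the convergence rate.
r = 1 - 2/(kappa + 1) = 1 - 2*mu/(L + mu) = (L - mu)/(L + mu) = 2/22 = 0.0909
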